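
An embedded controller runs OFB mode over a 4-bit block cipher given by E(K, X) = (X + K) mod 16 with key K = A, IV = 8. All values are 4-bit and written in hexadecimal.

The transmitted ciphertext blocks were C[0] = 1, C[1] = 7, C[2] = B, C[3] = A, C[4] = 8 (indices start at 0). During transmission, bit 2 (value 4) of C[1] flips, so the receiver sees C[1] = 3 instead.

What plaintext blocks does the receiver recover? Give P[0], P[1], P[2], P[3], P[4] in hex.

P[0] = 3, P[1] = F, P[2] = D, P[3] = A, P[4] = 2

OFB decryption: S_i = E(K, S_{i−1}) with S_{−1} = IV; P_i = C_i ⊕ S_i.
Only C[1] changed, to 3. In OFB, a change in C_i flips the same bit in P_i only; the keystream is unaffected. Decrypting the received ciphertext:
P[0]: S = E(K, 8) = 2; 1 ⊕ 2 = 3.
P[1]: S = E(K, 2) = C; 3 ⊕ C = F.
P[2]: S = E(K, C) = 6; B ⊕ 6 = D.
P[3]: S = E(K, 6) = 0; A ⊕ 0 = A.
P[4]: S = E(K, 0) = A; 8 ⊕ A = 2.
Blocks that differ from the original plaintext: P[1].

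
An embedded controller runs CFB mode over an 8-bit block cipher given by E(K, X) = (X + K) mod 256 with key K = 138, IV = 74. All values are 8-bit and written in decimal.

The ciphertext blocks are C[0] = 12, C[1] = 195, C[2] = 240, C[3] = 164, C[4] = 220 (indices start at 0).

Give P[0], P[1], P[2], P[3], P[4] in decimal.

P[0] = 216, P[1] = 85, P[2] = 189, P[3] = 222, P[4] = 242

CFB decryption: P_i = C_i ⊕ E(K, C_{i−1}), with C_{−1} = IV.
P[0]: E(K, 74) = 212; 12 ⊕ 212 = 216.
P[1]: E(K, 12) = 150; 195 ⊕ 150 = 85.
P[2]: E(K, 195) = 77; 240 ⊕ 77 = 189.
P[3]: E(K, 240) = 122; 164 ⊕ 122 = 222.
P[4]: E(K, 164) = 46; 220 ⊕ 46 = 242.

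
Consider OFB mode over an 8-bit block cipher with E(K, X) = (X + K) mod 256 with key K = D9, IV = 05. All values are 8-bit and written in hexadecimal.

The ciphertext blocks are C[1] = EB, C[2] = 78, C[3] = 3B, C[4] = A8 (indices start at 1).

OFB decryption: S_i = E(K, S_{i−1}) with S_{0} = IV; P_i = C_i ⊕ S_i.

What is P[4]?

P[1]: S = E(K, 05) = DE; EB ⊕ DE = 35.
P[2]: S = E(K, DE) = B7; 78 ⊕ B7 = CF.
P[3]: S = E(K, B7) = 90; 3B ⊕ 90 = AB.
P[4]: S = E(K, 90) = 69; A8 ⊕ 69 = C1.

P[4] = C1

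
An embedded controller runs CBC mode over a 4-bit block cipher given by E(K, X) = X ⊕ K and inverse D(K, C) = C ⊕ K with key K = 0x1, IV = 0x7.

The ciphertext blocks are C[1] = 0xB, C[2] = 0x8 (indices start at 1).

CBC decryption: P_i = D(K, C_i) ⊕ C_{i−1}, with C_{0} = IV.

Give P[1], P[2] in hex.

P[1]: D(K, 0xB) = 0xA; 0xA ⊕ 0x7 = 0xD.
P[2]: D(K, 0x8) = 0x9; 0x9 ⊕ 0xB = 0x2.

P[1] = 0xD, P[2] = 0x2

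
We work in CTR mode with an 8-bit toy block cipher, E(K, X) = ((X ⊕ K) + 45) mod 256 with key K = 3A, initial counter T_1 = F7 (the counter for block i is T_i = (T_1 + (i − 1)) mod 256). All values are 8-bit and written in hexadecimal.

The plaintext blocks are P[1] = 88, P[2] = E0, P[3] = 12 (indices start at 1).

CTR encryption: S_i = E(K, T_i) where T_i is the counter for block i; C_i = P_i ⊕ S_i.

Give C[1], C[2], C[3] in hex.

C[1] = 9A, C[2] = E7, C[3] = 1A

C[1]: T = F7, S = E(K, T) = 12; 88 ⊕ 12 = 9A.
C[2]: T = F8, S = E(K, T) = 07; E0 ⊕ 07 = E7.
C[3]: T = F9, S = E(K, T) = 08; 12 ⊕ 08 = 1A.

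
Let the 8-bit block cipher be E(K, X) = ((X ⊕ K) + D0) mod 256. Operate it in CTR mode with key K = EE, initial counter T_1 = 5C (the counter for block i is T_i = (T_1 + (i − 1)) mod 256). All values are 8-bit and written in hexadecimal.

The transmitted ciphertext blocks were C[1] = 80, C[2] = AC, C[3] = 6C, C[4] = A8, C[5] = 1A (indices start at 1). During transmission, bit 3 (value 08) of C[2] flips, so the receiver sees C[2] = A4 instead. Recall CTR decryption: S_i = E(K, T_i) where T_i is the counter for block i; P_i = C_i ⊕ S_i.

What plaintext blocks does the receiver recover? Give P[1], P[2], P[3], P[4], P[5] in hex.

P[1] = 02, P[2] = 27, P[3] = EC, P[4] = 29, P[5] = 44

Only C[2] changed, to A4. In CTR, a change in C_i flips the same bit in P_i only; the keystream is unaffected. Decrypting the received ciphertext:
P[1]: T = 5C, S = E(K, T) = 82; 80 ⊕ 82 = 02.
P[2]: T = 5D, S = E(K, T) = 83; A4 ⊕ 83 = 27.
P[3]: T = 5E, S = E(K, T) = 80; 6C ⊕ 80 = EC.
P[4]: T = 5F, S = E(K, T) = 81; A8 ⊕ 81 = 29.
P[5]: T = 60, S = E(K, T) = 5E; 1A ⊕ 5E = 44.
Blocks that differ from the original plaintext: P[2].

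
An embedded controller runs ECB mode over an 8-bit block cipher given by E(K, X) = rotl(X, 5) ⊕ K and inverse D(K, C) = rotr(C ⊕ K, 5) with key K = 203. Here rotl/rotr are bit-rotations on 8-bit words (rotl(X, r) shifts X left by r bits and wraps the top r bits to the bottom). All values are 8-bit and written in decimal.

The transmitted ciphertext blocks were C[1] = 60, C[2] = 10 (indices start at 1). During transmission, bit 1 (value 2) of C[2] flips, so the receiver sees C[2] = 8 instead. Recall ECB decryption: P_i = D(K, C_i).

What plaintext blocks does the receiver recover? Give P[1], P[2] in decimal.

P[1] = 191, P[2] = 30

Only C[2] changed, to 8. In ECB, a change in C_i affects only P_i. Decrypting the received ciphertext:
P[1]: D(K, 60) = 191.
P[2]: D(K, 8) = 30.
Blocks that differ from the original plaintext: P[2].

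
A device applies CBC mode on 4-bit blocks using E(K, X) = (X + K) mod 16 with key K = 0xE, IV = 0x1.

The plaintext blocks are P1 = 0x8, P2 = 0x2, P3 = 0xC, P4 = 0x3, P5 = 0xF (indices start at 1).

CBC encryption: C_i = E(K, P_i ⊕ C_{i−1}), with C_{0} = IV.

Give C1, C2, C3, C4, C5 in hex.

C1: P1 ⊕ 0x1 = 0x9; E(K, 0x9) = 0x7.
C2: P2 ⊕ 0x7 = 0x5; E(K, 0x5) = 0x3.
C3: P3 ⊕ 0x3 = 0xF; E(K, 0xF) = 0xD.
C4: P4 ⊕ 0xD = 0xE; E(K, 0xE) = 0xC.
C5: P5 ⊕ 0xC = 0x3; E(K, 0x3) = 0x1.

C1 = 0x7, C2 = 0x3, C3 = 0xD, C4 = 0xC, C5 = 0x1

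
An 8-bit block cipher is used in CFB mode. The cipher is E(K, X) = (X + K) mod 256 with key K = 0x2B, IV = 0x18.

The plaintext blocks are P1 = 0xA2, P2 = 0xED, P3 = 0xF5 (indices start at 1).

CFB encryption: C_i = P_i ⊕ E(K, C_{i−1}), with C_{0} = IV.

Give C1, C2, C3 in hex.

C1 = 0xE1, C2 = 0xE1, C3 = 0xF9

C1: E(K, 0x18) = 0x43; 0xA2 ⊕ 0x43 = 0xE1.
C2: E(K, 0xE1) = 0x0C; 0xED ⊕ 0x0C = 0xE1.
C3: E(K, 0xE1) = 0x0C; 0xF5 ⊕ 0x0C = 0xF9.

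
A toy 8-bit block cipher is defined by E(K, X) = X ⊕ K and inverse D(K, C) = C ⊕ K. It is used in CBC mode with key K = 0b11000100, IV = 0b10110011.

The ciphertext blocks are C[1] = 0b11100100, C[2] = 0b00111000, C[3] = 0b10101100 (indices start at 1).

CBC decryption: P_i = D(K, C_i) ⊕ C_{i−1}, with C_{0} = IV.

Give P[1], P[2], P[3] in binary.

P[1]: D(K, 0b11100100) = 0b00100000; 0b00100000 ⊕ 0b10110011 = 0b10010011.
P[2]: D(K, 0b00111000) = 0b11111100; 0b11111100 ⊕ 0b11100100 = 0b00011000.
P[3]: D(K, 0b10101100) = 0b01101000; 0b01101000 ⊕ 0b00111000 = 0b01010000.

P[1] = 0b10010011, P[2] = 0b00011000, P[3] = 0b01010000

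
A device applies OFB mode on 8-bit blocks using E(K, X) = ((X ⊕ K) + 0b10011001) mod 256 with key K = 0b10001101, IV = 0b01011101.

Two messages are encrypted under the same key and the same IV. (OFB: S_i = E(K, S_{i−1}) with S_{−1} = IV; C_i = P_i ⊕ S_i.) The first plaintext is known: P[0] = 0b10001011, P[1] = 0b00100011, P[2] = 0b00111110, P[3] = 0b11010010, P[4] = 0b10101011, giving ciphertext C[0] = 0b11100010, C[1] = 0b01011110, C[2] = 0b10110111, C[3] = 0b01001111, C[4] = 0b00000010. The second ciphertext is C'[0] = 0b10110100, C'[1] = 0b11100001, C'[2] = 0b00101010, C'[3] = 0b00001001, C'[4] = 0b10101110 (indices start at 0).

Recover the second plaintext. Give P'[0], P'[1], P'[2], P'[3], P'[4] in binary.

P'[0] = 0b11011101, P'[1] = 0b10011100, P'[2] = 0b10100011, P'[3] = 0b10010100, P'[4] = 0b00000111

In OFB with a reused IV, both messages share the same keystream S_i, so C_i ⊕ C'_i = P_i ⊕ P'_i and thus P'_i = P_i ⊕ C_i ⊕ C'_i.
P'[0]: 0b10001011 ⊕ 0b11100010 ⊕ 0b10110100 = 0b11011101.
P'[1]: 0b00100011 ⊕ 0b01011110 ⊕ 0b11100001 = 0b10011100.
P'[2]: 0b00111110 ⊕ 0b10110111 ⊕ 0b00101010 = 0b10100011.
P'[3]: 0b11010010 ⊕ 0b01001111 ⊕ 0b00001001 = 0b10010100.
P'[4]: 0b10101011 ⊕ 0b00000010 ⊕ 0b10101110 = 0b00000111.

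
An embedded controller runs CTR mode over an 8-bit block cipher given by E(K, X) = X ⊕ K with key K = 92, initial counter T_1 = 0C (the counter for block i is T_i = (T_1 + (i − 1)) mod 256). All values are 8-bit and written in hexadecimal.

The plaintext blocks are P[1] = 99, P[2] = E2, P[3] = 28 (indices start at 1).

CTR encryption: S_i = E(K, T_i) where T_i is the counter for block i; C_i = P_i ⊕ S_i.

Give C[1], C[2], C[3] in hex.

C[1]: T = 0C, S = E(K, T) = 9E; 99 ⊕ 9E = 07.
C[2]: T = 0D, S = E(K, T) = 9F; E2 ⊕ 9F = 7D.
C[3]: T = 0E, S = E(K, T) = 9C; 28 ⊕ 9C = B4.

C[1] = 07, C[2] = 7D, C[3] = B4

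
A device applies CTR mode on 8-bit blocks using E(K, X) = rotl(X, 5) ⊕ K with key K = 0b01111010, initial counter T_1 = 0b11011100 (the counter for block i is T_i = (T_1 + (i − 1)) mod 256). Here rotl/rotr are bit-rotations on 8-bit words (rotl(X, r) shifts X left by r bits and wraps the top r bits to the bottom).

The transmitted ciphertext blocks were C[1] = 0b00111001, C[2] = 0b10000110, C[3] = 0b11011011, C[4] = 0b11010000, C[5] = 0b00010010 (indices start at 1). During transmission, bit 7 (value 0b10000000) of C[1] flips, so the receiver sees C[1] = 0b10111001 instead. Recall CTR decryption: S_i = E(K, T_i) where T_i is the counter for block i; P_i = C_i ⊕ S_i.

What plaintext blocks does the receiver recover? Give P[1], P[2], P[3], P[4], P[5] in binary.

Only C[1] changed, to 0b10111001. In CTR, a change in C_i flips the same bit in P_i only; the keystream is unaffected. Decrypting the received ciphertext:
P[1]: T = 0b11011100, S = E(K, T) = 0b11100001; 0b10111001 ⊕ 0b11100001 = 0b01011000.
P[2]: T = 0b11011101, S = E(K, T) = 0b11000001; 0b10000110 ⊕ 0b11000001 = 0b01000111.
P[3]: T = 0b11011110, S = E(K, T) = 0b10100001; 0b11011011 ⊕ 0b10100001 = 0b01111010.
P[4]: T = 0b11011111, S = E(K, T) = 0b10000001; 0b11010000 ⊕ 0b10000001 = 0b01010001.
P[5]: T = 0b11100000, S = E(K, T) = 0b01100110; 0b00010010 ⊕ 0b01100110 = 0b01110100.
Blocks that differ from the original plaintext: P[1].

P[1] = 0b01011000, P[2] = 0b01000111, P[3] = 0b01111010, P[4] = 0b01010001, P[5] = 0b01110100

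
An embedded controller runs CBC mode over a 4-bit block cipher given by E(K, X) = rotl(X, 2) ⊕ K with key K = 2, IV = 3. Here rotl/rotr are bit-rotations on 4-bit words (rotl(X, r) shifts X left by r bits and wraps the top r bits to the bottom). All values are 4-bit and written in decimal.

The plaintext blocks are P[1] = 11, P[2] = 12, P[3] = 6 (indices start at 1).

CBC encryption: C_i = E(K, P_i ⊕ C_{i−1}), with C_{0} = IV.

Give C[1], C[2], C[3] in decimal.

C[1] = 0, C[2] = 1, C[3] = 15

C[1]: P[1] ⊕ 3 = 8; E(K, 8) = 0.
C[2]: P[2] ⊕ 0 = 12; E(K, 12) = 1.
C[3]: P[3] ⊕ 1 = 7; E(K, 7) = 15.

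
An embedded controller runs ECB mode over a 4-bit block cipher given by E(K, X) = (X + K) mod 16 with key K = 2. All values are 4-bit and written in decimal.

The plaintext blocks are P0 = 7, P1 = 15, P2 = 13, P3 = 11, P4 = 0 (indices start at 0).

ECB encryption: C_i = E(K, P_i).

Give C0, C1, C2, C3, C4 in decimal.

C0 = 9, C1 = 1, C2 = 15, C3 = 13, C4 = 2

C0: E(K, 7) = 9.
C1: E(K, 15) = 1.
C2: E(K, 13) = 15.
C3: E(K, 11) = 13.
C4: E(K, 0) = 2.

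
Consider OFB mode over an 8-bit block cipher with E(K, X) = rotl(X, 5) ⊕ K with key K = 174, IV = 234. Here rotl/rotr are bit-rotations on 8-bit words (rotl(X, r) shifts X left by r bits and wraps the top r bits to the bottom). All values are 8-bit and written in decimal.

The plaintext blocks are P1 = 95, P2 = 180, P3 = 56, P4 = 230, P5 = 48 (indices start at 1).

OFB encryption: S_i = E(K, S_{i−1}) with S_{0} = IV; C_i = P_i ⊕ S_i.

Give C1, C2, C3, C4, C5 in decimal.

C1: S = E(K, 234) = 243; 95 ⊕ 243 = 172.
C2: S = E(K, 243) = 208; 180 ⊕ 208 = 100.
C3: S = E(K, 208) = 180; 56 ⊕ 180 = 140.
C4: S = E(K, 180) = 56; 230 ⊕ 56 = 222.
C5: S = E(K, 56) = 169; 48 ⊕ 169 = 153.

C1 = 172, C2 = 100, C3 = 140, C4 = 222, C5 = 153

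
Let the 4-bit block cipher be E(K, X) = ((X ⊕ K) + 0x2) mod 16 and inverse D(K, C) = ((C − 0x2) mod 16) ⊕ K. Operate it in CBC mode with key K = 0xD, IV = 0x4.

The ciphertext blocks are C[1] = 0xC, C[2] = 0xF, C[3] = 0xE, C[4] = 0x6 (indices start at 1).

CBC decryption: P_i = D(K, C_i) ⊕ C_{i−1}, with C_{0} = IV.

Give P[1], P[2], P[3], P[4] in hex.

P[1] = 0x3, P[2] = 0xC, P[3] = 0xE, P[4] = 0x7

P[1]: D(K, 0xC) = 0x7; 0x7 ⊕ 0x4 = 0x3.
P[2]: D(K, 0xF) = 0x0; 0x0 ⊕ 0xC = 0xC.
P[3]: D(K, 0xE) = 0x1; 0x1 ⊕ 0xF = 0xE.
P[4]: D(K, 0x6) = 0x9; 0x9 ⊕ 0xE = 0x7.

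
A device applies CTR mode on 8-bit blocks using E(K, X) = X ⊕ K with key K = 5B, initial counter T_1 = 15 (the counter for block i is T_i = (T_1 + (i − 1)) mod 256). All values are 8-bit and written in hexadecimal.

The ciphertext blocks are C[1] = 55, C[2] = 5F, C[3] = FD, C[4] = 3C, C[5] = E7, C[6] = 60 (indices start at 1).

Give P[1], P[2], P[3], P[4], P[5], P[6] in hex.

CTR decryption: S_i = E(K, T_i) where T_i is the counter for block i; P_i = C_i ⊕ S_i.
P[1]: T = 15, S = E(K, T) = 4E; 55 ⊕ 4E = 1B.
P[2]: T = 16, S = E(K, T) = 4D; 5F ⊕ 4D = 12.
P[3]: T = 17, S = E(K, T) = 4C; FD ⊕ 4C = B1.
P[4]: T = 18, S = E(K, T) = 43; 3C ⊕ 43 = 7F.
P[5]: T = 19, S = E(K, T) = 42; E7 ⊕ 42 = A5.
P[6]: T = 1A, S = E(K, T) = 41; 60 ⊕ 41 = 21.

P[1] = 1B, P[2] = 12, P[3] = B1, P[4] = 7F, P[5] = A5, P[6] = 21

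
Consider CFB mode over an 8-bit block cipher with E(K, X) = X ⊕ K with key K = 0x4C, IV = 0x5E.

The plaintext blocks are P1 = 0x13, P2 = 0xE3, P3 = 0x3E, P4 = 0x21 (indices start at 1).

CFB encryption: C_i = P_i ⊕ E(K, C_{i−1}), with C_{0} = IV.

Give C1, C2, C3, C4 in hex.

C1: E(K, 0x5E) = 0x12; 0x13 ⊕ 0x12 = 0x01.
C2: E(K, 0x01) = 0x4D; 0xE3 ⊕ 0x4D = 0xAE.
C3: E(K, 0xAE) = 0xE2; 0x3E ⊕ 0xE2 = 0xDC.
C4: E(K, 0xDC) = 0x90; 0x21 ⊕ 0x90 = 0xB1.

C1 = 0x01, C2 = 0xAE, C3 = 0xDC, C4 = 0xB1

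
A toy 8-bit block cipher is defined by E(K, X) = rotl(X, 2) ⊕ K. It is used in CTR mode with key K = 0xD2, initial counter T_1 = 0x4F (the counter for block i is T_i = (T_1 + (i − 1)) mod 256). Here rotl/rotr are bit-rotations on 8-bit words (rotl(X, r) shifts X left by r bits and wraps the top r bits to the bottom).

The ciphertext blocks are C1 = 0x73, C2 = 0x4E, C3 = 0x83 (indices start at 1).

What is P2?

P2 = 0xDD

CTR decryption: S_i = E(K, T_i) where T_i is the counter for block i; P_i = C_i ⊕ S_i.
P2: T = 0x50, S = E(K, T) = 0x93; 0x4E ⊕ 0x93 = 0xDD.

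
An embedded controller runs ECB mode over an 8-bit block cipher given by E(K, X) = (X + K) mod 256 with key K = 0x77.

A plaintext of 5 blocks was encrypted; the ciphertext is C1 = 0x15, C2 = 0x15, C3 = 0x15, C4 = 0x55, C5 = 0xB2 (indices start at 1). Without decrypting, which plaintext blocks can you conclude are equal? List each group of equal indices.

P1 = P2 = P3

ECB encrypts each block independently with the same key, so equal ciphertext blocks imply equal plaintext blocks.
C1 = C2 = C3 = 0x15, so P1 = P2 = P3.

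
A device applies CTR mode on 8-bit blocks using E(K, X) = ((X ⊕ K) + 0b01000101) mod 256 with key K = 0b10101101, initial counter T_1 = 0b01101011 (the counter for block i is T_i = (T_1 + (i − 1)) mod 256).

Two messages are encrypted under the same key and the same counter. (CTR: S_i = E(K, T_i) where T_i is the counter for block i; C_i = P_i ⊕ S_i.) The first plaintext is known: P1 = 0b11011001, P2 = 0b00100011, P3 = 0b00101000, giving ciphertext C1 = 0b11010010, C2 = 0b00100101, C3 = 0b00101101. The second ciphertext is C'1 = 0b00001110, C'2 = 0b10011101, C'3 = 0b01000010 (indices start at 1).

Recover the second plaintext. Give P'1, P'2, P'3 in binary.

In CTR with a reused counter, both messages share the same keystream S_i, so C_i ⊕ C'_i = P_i ⊕ P'_i and thus P'_i = P_i ⊕ C_i ⊕ C'_i.
P'1: 0b11011001 ⊕ 0b11010010 ⊕ 0b00001110 = 0b00000101.
P'2: 0b00100011 ⊕ 0b00100101 ⊕ 0b10011101 = 0b10011011.
P'3: 0b00101000 ⊕ 0b00101101 ⊕ 0b01000010 = 0b01000111.

P'1 = 0b00000101, P'2 = 0b10011011, P'3 = 0b01000111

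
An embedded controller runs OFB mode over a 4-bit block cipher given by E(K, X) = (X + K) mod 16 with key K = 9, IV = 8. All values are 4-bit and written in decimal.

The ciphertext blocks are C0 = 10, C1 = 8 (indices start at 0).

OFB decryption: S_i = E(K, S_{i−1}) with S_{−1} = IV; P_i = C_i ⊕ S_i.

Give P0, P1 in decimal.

P0 = 11, P1 = 2

P0: S = E(K, 8) = 1; 10 ⊕ 1 = 11.
P1: S = E(K, 1) = 10; 8 ⊕ 10 = 2.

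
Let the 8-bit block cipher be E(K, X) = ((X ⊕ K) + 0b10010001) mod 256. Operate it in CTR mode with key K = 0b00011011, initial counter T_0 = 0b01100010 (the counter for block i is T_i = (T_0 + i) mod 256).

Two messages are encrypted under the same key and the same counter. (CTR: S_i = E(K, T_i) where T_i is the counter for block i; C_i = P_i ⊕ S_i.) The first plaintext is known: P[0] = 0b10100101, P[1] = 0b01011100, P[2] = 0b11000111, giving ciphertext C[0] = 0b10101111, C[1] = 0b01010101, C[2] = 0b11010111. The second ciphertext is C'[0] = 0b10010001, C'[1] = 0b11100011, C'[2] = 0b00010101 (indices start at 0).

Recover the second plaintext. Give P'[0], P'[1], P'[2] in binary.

P'[0] = 0b10011011, P'[1] = 0b11101010, P'[2] = 0b00000101

In CTR with a reused counter, both messages share the same keystream S_i, so C_i ⊕ C'_i = P_i ⊕ P'_i and thus P'_i = P_i ⊕ C_i ⊕ C'_i.
P'[0]: 0b10100101 ⊕ 0b10101111 ⊕ 0b10010001 = 0b10011011.
P'[1]: 0b01011100 ⊕ 0b01010101 ⊕ 0b11100011 = 0b11101010.
P'[2]: 0b11000111 ⊕ 0b11010111 ⊕ 0b00010101 = 0b00000101.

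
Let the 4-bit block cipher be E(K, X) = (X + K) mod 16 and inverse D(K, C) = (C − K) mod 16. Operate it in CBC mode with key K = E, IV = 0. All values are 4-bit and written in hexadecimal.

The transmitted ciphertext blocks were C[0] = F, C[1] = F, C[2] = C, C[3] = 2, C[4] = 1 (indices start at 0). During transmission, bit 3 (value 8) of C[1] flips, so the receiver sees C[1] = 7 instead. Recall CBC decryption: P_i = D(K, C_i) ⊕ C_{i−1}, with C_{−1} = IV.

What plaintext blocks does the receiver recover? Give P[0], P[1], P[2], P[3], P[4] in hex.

P[0] = 1, P[1] = 6, P[2] = 9, P[3] = 8, P[4] = 1

Only C[1] changed, to 7. In CBC, a change in C_i garbles P_i and flips the same bit in P_{i+1}. Decrypting the received ciphertext:
P[0]: D(K, F) = 1; 1 ⊕ 0 = 1.
P[1]: D(K, 7) = 9; 9 ⊕ F = 6.
P[2]: D(K, C) = E; E ⊕ 7 = 9.
P[3]: D(K, 2) = 4; 4 ⊕ C = 8.
P[4]: D(K, 1) = 3; 3 ⊕ 2 = 1.
Blocks that differ from the original plaintext: P[1], P[2].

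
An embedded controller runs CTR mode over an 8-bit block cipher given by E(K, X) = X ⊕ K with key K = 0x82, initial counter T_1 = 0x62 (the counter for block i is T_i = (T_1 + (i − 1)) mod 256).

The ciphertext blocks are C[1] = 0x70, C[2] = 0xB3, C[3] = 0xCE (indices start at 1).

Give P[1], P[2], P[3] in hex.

P[1] = 0x90, P[2] = 0x52, P[3] = 0x28

CTR decryption: S_i = E(K, T_i) where T_i is the counter for block i; P_i = C_i ⊕ S_i.
P[1]: T = 0x62, S = E(K, T) = 0xE0; 0x70 ⊕ 0xE0 = 0x90.
P[2]: T = 0x63, S = E(K, T) = 0xE1; 0xB3 ⊕ 0xE1 = 0x52.
P[3]: T = 0x64, S = E(K, T) = 0xE6; 0xCE ⊕ 0xE6 = 0x28.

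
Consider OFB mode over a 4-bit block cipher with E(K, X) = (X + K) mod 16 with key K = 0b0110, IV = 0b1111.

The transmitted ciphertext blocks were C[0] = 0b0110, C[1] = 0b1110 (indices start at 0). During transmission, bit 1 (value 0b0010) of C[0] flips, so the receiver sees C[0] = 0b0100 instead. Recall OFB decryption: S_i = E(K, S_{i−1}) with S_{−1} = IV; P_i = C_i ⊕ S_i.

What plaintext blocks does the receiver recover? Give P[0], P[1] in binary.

Only C[0] changed, to 0b0100. In OFB, a change in C_i flips the same bit in P_i only; the keystream is unaffected. Decrypting the received ciphertext:
P[0]: S = E(K, 0b1111) = 0b0101; 0b0100 ⊕ 0b0101 = 0b0001.
P[1]: S = E(K, 0b0101) = 0b1011; 0b1110 ⊕ 0b1011 = 0b0101.
Blocks that differ from the original plaintext: P[0].

P[0] = 0b0001, P[1] = 0b0101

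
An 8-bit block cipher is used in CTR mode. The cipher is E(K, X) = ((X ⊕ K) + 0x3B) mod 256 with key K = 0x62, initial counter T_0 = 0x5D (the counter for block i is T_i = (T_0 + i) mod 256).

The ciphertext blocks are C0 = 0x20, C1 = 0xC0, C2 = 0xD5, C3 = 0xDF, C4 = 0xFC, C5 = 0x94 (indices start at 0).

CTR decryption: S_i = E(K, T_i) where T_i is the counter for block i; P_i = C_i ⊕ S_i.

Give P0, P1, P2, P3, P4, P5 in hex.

P0 = 0x5A, P1 = 0xB7, P2 = 0xAD, P3 = 0xE2, P4 = 0xC2, P5 = 0xAF

P0: T = 0x5D, S = E(K, T) = 0x7A; 0x20 ⊕ 0x7A = 0x5A.
P1: T = 0x5E, S = E(K, T) = 0x77; 0xC0 ⊕ 0x77 = 0xB7.
P2: T = 0x5F, S = E(K, T) = 0x78; 0xD5 ⊕ 0x78 = 0xAD.
P3: T = 0x60, S = E(K, T) = 0x3D; 0xDF ⊕ 0x3D = 0xE2.
P4: T = 0x61, S = E(K, T) = 0x3E; 0xFC ⊕ 0x3E = 0xC2.
P5: T = 0x62, S = E(K, T) = 0x3B; 0x94 ⊕ 0x3B = 0xAF.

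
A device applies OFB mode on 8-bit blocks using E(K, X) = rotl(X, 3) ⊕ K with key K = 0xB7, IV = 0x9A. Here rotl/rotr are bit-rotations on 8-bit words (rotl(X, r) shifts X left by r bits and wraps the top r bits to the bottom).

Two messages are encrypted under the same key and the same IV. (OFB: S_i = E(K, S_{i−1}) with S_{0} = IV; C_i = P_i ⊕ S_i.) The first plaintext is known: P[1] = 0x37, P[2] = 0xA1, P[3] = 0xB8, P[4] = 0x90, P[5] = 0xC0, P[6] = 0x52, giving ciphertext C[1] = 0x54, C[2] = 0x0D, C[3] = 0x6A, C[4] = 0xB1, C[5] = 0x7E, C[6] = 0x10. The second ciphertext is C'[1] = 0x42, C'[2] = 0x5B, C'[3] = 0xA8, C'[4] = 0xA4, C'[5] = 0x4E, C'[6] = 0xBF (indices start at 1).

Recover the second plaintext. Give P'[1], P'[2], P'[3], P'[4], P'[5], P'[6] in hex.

In OFB with a reused IV, both messages share the same keystream S_i, so C_i ⊕ C'_i = P_i ⊕ P'_i and thus P'_i = P_i ⊕ C_i ⊕ C'_i.
P'[1]: 0x37 ⊕ 0x54 ⊕ 0x42 = 0x21.
P'[2]: 0xA1 ⊕ 0x0D ⊕ 0x5B = 0xF7.
P'[3]: 0xB8 ⊕ 0x6A ⊕ 0xA8 = 0x7A.
P'[4]: 0x90 ⊕ 0xB1 ⊕ 0xA4 = 0x85.
P'[5]: 0xC0 ⊕ 0x7E ⊕ 0x4E = 0xF0.
P'[6]: 0x52 ⊕ 0x10 ⊕ 0xBF = 0xFD.

P'[1] = 0x21, P'[2] = 0xF7, P'[3] = 0x7A, P'[4] = 0x85, P'[5] = 0xF0, P'[6] = 0xFD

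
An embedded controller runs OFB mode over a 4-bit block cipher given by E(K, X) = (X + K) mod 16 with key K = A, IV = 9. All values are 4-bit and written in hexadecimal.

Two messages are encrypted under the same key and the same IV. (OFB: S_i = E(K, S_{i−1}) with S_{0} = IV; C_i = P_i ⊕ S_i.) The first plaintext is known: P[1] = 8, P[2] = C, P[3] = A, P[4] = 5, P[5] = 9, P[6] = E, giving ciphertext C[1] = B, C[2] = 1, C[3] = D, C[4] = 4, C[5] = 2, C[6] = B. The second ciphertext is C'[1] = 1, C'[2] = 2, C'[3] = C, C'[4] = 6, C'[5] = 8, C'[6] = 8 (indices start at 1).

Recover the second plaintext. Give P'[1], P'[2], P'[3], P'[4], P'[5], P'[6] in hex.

In OFB with a reused IV, both messages share the same keystream S_i, so C_i ⊕ C'_i = P_i ⊕ P'_i and thus P'_i = P_i ⊕ C_i ⊕ C'_i.
P'[1]: 8 ⊕ B ⊕ 1 = 2.
P'[2]: C ⊕ 1 ⊕ 2 = F.
P'[3]: A ⊕ D ⊕ C = B.
P'[4]: 5 ⊕ 4 ⊕ 6 = 7.
P'[5]: 9 ⊕ 2 ⊕ 8 = 3.
P'[6]: E ⊕ B ⊕ 8 = D.

P'[1] = 2, P'[2] = F, P'[3] = B, P'[4] = 7, P'[5] = 3, P'[6] = D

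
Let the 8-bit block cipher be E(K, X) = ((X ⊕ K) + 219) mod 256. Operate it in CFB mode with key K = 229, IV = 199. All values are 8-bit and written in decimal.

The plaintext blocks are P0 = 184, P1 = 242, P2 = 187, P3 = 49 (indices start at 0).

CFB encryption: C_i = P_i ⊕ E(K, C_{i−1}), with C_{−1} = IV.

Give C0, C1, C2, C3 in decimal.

C0: E(K, 199) = 253; 184 ⊕ 253 = 69.
C1: E(K, 69) = 123; 242 ⊕ 123 = 137.
C2: E(K, 137) = 71; 187 ⊕ 71 = 252.
C3: E(K, 252) = 244; 49 ⊕ 244 = 197.

C0 = 69, C1 = 137, C2 = 252, C3 = 197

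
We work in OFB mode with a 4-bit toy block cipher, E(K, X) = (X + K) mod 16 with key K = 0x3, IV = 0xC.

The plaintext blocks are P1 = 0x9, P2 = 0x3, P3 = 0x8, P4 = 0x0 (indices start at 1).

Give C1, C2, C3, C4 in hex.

C1 = 0x6, C2 = 0x1, C3 = 0xD, C4 = 0x8

OFB encryption: S_i = E(K, S_{i−1}) with S_{0} = IV; C_i = P_i ⊕ S_i.
C1: S = E(K, 0xC) = 0xF; 0x9 ⊕ 0xF = 0x6.
C2: S = E(K, 0xF) = 0x2; 0x3 ⊕ 0x2 = 0x1.
C3: S = E(K, 0x2) = 0x5; 0x8 ⊕ 0x5 = 0xD.
C4: S = E(K, 0x5) = 0x8; 0x0 ⊕ 0x8 = 0x8.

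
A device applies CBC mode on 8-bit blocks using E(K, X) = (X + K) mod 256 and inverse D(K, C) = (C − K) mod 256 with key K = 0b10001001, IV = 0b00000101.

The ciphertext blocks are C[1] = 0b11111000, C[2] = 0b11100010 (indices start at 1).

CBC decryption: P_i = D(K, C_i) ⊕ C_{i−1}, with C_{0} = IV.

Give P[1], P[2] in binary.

P[1]: D(K, 0b11111000) = 0b01101111; 0b01101111 ⊕ 0b00000101 = 0b01101010.
P[2]: D(K, 0b11100010) = 0b01011001; 0b01011001 ⊕ 0b11111000 = 0b10100001.

P[1] = 0b01101010, P[2] = 0b10100001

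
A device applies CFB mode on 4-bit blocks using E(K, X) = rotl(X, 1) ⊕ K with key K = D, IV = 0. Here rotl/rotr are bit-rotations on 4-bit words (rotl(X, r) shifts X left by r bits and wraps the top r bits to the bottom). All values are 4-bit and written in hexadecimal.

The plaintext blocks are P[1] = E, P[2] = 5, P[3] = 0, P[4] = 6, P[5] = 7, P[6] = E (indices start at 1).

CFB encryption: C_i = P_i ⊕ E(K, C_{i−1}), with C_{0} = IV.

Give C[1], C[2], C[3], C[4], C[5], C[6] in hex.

C[1] = 3, C[2] = E, C[3] = 0, C[4] = B, C[5] = D, C[6] = 8

C[1]: E(K, 0) = D; E ⊕ D = 3.
C[2]: E(K, 3) = B; 5 ⊕ B = E.
C[3]: E(K, E) = 0; 0 ⊕ 0 = 0.
C[4]: E(K, 0) = D; 6 ⊕ D = B.
C[5]: E(K, B) = A; 7 ⊕ A = D.
C[6]: E(K, D) = 6; E ⊕ 6 = 8.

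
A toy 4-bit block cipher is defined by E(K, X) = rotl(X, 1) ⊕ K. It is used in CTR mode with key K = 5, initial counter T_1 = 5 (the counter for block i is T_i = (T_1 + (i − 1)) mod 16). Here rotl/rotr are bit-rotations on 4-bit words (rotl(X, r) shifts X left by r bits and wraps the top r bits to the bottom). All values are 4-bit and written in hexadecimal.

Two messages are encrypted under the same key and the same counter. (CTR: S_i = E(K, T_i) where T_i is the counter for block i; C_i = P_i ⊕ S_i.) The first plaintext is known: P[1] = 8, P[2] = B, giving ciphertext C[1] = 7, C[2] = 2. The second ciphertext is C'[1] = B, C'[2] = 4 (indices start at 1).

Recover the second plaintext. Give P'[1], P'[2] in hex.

In CTR with a reused counter, both messages share the same keystream S_i, so C_i ⊕ C'_i = P_i ⊕ P'_i and thus P'_i = P_i ⊕ C_i ⊕ C'_i.
P'[1]: 8 ⊕ 7 ⊕ B = 4.
P'[2]: B ⊕ 2 ⊕ 4 = D.

P'[1] = 4, P'[2] = D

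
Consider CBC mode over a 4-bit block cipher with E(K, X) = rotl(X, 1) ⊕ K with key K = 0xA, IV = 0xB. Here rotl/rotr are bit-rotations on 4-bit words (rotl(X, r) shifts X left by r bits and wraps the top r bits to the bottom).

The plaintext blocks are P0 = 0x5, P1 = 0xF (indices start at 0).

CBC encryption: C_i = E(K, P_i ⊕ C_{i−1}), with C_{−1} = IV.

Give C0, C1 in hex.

C0: P0 ⊕ 0xB = 0xE; E(K, 0xE) = 0x7.
C1: P1 ⊕ 0x7 = 0x8; E(K, 0x8) = 0xB.

C0 = 0x7, C1 = 0xB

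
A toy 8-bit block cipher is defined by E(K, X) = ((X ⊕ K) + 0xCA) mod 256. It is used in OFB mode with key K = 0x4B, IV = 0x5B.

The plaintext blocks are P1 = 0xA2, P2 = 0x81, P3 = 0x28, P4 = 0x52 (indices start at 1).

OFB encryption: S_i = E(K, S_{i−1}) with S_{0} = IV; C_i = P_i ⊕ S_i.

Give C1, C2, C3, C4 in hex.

C1: S = E(K, 0x5B) = 0xDA; 0xA2 ⊕ 0xDA = 0x78.
C2: S = E(K, 0xDA) = 0x5B; 0x81 ⊕ 0x5B = 0xDA.
C3: S = E(K, 0x5B) = 0xDA; 0x28 ⊕ 0xDA = 0xF2.
C4: S = E(K, 0xDA) = 0x5B; 0x52 ⊕ 0x5B = 0x09.

C1 = 0x78, C2 = 0xDA, C3 = 0xF2, C4 = 0x09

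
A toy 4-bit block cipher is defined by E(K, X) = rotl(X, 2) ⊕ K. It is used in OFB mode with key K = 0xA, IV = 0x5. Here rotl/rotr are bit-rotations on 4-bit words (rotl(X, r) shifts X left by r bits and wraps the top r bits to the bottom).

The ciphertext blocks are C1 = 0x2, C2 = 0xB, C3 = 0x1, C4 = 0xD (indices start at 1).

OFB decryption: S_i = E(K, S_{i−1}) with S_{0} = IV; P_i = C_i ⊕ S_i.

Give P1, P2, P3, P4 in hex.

P1: S = E(K, 0x5) = 0xF; 0x2 ⊕ 0xF = 0xD.
P2: S = E(K, 0xF) = 0x5; 0xB ⊕ 0x5 = 0xE.
P3: S = E(K, 0x5) = 0xF; 0x1 ⊕ 0xF = 0xE.
P4: S = E(K, 0xF) = 0x5; 0xD ⊕ 0x5 = 0x8.

P1 = 0xD, P2 = 0xE, P3 = 0xE, P4 = 0x8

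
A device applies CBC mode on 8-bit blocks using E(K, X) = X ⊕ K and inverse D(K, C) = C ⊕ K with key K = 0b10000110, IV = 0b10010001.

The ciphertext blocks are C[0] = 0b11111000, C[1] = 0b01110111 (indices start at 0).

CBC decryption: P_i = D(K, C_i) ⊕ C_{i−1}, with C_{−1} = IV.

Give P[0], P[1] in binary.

P[0] = 0b11101111, P[1] = 0b00001001

P[0]: D(K, 0b11111000) = 0b01111110; 0b01111110 ⊕ 0b10010001 = 0b11101111.
P[1]: D(K, 0b01110111) = 0b11110001; 0b11110001 ⊕ 0b11111000 = 0b00001001.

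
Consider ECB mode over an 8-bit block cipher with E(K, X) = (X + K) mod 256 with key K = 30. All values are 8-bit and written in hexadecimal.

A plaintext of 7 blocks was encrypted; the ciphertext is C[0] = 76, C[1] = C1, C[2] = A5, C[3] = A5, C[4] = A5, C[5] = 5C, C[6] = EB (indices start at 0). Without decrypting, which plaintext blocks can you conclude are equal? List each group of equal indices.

P[2] = P[3] = P[4]

ECB encrypts each block independently with the same key, so equal ciphertext blocks imply equal plaintext blocks.
C[2] = C[3] = C[4] = A5, so P[2] = P[3] = P[4].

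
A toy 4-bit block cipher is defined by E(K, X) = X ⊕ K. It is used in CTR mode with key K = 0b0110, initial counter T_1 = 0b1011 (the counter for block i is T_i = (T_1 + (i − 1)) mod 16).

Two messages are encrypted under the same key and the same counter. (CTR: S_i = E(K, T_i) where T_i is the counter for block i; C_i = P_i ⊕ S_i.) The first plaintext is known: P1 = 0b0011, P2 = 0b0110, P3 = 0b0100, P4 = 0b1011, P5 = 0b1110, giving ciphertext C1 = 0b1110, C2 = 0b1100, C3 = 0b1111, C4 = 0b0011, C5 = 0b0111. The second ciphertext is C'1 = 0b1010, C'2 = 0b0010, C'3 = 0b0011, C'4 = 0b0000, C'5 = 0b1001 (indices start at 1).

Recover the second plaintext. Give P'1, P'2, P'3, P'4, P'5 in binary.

P'1 = 0b0111, P'2 = 0b1000, P'3 = 0b1000, P'4 = 0b1000, P'5 = 0b0000

In CTR with a reused counter, both messages share the same keystream S_i, so C_i ⊕ C'_i = P_i ⊕ P'_i and thus P'_i = P_i ⊕ C_i ⊕ C'_i.
P'1: 0b0011 ⊕ 0b1110 ⊕ 0b1010 = 0b0111.
P'2: 0b0110 ⊕ 0b1100 ⊕ 0b0010 = 0b1000.
P'3: 0b0100 ⊕ 0b1111 ⊕ 0b0011 = 0b1000.
P'4: 0b1011 ⊕ 0b0011 ⊕ 0b0000 = 0b1000.
P'5: 0b1110 ⊕ 0b0111 ⊕ 0b1001 = 0b0000.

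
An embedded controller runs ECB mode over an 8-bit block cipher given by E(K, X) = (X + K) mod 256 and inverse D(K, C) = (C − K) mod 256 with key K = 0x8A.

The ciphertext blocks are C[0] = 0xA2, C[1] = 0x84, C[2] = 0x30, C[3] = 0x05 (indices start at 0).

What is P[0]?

P[0] = 0x18

ECB decryption: P_i = D(K, C_i).
P[0]: D(K, 0xA2) = 0x18.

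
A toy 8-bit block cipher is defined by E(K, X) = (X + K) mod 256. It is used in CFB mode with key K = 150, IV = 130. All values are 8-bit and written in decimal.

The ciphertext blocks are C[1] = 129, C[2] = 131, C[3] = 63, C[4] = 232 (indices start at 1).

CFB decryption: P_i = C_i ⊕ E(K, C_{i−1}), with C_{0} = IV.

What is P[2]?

P[2] = 148

P[2]: E(K, 129) = 23; 131 ⊕ 23 = 148.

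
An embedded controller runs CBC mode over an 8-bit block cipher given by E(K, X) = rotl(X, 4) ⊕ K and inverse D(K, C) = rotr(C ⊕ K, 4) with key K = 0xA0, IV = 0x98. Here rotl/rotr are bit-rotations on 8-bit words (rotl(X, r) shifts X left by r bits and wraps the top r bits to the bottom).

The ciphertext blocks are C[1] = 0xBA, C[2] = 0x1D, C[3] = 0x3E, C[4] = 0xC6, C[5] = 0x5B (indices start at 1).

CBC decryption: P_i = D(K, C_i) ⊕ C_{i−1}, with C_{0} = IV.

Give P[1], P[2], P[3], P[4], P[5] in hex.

P[1] = 0x39, P[2] = 0x61, P[3] = 0xF4, P[4] = 0x58, P[5] = 0x79

P[1]: D(K, 0xBA) = 0xA1; 0xA1 ⊕ 0x98 = 0x39.
P[2]: D(K, 0x1D) = 0xDB; 0xDB ⊕ 0xBA = 0x61.
P[3]: D(K, 0x3E) = 0xE9; 0xE9 ⊕ 0x1D = 0xF4.
P[4]: D(K, 0xC6) = 0x66; 0x66 ⊕ 0x3E = 0x58.
P[5]: D(K, 0x5B) = 0xBF; 0xBF ⊕ 0xC6 = 0x79.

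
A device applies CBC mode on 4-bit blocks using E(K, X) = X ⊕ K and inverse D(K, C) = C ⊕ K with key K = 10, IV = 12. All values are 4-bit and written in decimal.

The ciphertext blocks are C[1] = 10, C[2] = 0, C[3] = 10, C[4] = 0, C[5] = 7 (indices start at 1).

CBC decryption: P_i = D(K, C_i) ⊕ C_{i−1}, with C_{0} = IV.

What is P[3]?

P[3]: D(K, 10) = 0; 0 ⊕ 0 = 0.

P[3] = 0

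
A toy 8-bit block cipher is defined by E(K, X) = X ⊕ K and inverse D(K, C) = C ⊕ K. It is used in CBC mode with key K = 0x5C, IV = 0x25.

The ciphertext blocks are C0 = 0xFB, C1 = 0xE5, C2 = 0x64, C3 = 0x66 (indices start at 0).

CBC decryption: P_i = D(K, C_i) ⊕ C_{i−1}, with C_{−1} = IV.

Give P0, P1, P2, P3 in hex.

P0: D(K, 0xFB) = 0xA7; 0xA7 ⊕ 0x25 = 0x82.
P1: D(K, 0xE5) = 0xB9; 0xB9 ⊕ 0xFB = 0x42.
P2: D(K, 0x64) = 0x38; 0x38 ⊕ 0xE5 = 0xDD.
P3: D(K, 0x66) = 0x3A; 0x3A ⊕ 0x64 = 0x5E.

P0 = 0x82, P1 = 0x42, P2 = 0xDD, P3 = 0x5E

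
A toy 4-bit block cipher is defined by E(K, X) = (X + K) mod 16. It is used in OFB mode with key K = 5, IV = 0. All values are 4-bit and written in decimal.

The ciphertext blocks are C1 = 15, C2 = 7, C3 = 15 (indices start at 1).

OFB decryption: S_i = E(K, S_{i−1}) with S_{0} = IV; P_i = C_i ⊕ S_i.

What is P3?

P1: S = E(K, 0) = 5; 15 ⊕ 5 = 10.
P2: S = E(K, 5) = 10; 7 ⊕ 10 = 13.
P3: S = E(K, 10) = 15; 15 ⊕ 15 = 0.

P3 = 0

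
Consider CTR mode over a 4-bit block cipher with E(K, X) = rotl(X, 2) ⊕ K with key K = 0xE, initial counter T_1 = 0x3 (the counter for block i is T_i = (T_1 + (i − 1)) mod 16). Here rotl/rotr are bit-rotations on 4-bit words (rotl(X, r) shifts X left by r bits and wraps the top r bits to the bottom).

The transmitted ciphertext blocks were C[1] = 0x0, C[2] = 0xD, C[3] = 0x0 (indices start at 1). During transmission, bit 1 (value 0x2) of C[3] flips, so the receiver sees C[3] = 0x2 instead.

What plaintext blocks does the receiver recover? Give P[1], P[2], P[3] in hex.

P[1] = 0x2, P[2] = 0x2, P[3] = 0x9

CTR decryption: S_i = E(K, T_i) where T_i is the counter for block i; P_i = C_i ⊕ S_i.
Only C[3] changed, to 0x2. In CTR, a change in C_i flips the same bit in P_i only; the keystream is unaffected. Decrypting the received ciphertext:
P[1]: T = 0x3, S = E(K, T) = 0x2; 0x0 ⊕ 0x2 = 0x2.
P[2]: T = 0x4, S = E(K, T) = 0xF; 0xD ⊕ 0xF = 0x2.
P[3]: T = 0x5, S = E(K, T) = 0xB; 0x2 ⊕ 0xB = 0x9.
Blocks that differ from the original plaintext: P[3].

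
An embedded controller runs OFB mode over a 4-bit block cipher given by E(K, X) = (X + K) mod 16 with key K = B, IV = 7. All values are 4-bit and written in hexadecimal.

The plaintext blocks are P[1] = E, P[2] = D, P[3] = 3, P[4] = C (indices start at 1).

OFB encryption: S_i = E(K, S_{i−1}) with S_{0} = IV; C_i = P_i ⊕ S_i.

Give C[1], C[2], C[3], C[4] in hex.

C[1] = C, C[2] = 0, C[3] = B, C[4] = F

C[1]: S = E(K, 7) = 2; E ⊕ 2 = C.
C[2]: S = E(K, 2) = D; D ⊕ D = 0.
C[3]: S = E(K, D) = 8; 3 ⊕ 8 = B.
C[4]: S = E(K, 8) = 3; C ⊕ 3 = F.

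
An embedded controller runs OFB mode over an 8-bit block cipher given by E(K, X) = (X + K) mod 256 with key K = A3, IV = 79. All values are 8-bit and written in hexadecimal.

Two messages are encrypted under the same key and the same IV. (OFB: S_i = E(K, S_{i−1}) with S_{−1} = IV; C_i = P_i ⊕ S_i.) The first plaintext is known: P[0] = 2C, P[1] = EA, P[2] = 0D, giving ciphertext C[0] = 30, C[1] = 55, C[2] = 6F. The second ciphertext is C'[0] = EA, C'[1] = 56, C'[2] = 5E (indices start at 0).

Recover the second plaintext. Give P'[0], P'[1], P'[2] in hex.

P'[0] = F6, P'[1] = E9, P'[2] = 3C

In OFB with a reused IV, both messages share the same keystream S_i, so C_i ⊕ C'_i = P_i ⊕ P'_i and thus P'_i = P_i ⊕ C_i ⊕ C'_i.
P'[0]: 2C ⊕ 30 ⊕ EA = F6.
P'[1]: EA ⊕ 55 ⊕ 56 = E9.
P'[2]: 0D ⊕ 6F ⊕ 5E = 3C.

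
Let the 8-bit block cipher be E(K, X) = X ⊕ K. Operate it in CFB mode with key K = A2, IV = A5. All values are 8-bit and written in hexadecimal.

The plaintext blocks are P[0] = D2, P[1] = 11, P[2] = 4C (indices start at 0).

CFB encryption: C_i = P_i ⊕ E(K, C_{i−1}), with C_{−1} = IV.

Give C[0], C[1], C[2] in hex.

C[0] = D5, C[1] = 66, C[2] = 88

C[0]: E(K, A5) = 07; D2 ⊕ 07 = D5.
C[1]: E(K, D5) = 77; 11 ⊕ 77 = 66.
C[2]: E(K, 66) = C4; 4C ⊕ C4 = 88.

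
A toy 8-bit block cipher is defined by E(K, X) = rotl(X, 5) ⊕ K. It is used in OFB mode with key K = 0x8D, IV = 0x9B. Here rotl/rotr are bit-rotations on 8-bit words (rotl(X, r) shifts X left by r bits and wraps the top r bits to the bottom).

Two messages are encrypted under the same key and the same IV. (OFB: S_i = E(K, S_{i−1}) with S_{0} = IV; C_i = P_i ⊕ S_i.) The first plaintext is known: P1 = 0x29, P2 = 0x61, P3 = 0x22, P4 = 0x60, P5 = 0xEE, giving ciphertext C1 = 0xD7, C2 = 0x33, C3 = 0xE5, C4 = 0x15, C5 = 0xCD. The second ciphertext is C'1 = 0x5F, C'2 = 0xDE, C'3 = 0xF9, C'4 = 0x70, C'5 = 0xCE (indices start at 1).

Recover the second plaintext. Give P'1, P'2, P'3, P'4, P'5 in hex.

P'1 = 0xA1, P'2 = 0x8C, P'3 = 0x3E, P'4 = 0x05, P'5 = 0xED

In OFB with a reused IV, both messages share the same keystream S_i, so C_i ⊕ C'_i = P_i ⊕ P'_i and thus P'_i = P_i ⊕ C_i ⊕ C'_i.
P'1: 0x29 ⊕ 0xD7 ⊕ 0x5F = 0xA1.
P'2: 0x61 ⊕ 0x33 ⊕ 0xDE = 0x8C.
P'3: 0x22 ⊕ 0xE5 ⊕ 0xF9 = 0x3E.
P'4: 0x60 ⊕ 0x15 ⊕ 0x70 = 0x05.
P'5: 0xEE ⊕ 0xCD ⊕ 0xCE = 0xED.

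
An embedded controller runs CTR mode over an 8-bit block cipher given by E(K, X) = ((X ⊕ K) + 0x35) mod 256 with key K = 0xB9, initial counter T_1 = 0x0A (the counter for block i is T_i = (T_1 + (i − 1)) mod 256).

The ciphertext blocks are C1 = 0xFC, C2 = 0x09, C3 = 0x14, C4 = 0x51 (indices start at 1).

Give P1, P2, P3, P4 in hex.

P1 = 0x14, P2 = 0xEE, P3 = 0xFE, P4 = 0xB8

CTR decryption: S_i = E(K, T_i) where T_i is the counter for block i; P_i = C_i ⊕ S_i.
P1: T = 0x0A, S = E(K, T) = 0xE8; 0xFC ⊕ 0xE8 = 0x14.
P2: T = 0x0B, S = E(K, T) = 0xE7; 0x09 ⊕ 0xE7 = 0xEE.
P3: T = 0x0C, S = E(K, T) = 0xEA; 0x14 ⊕ 0xEA = 0xFE.
P4: T = 0x0D, S = E(K, T) = 0xE9; 0x51 ⊕ 0xE9 = 0xB8.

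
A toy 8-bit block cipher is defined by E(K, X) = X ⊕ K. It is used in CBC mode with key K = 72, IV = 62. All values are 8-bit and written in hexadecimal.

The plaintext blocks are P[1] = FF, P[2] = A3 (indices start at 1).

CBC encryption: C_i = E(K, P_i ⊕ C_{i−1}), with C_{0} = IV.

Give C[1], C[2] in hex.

C[1]: P[1] ⊕ 62 = 9D; E(K, 9D) = EF.
C[2]: P[2] ⊕ EF = 4C; E(K, 4C) = 3E.

C[1] = EF, C[2] = 3E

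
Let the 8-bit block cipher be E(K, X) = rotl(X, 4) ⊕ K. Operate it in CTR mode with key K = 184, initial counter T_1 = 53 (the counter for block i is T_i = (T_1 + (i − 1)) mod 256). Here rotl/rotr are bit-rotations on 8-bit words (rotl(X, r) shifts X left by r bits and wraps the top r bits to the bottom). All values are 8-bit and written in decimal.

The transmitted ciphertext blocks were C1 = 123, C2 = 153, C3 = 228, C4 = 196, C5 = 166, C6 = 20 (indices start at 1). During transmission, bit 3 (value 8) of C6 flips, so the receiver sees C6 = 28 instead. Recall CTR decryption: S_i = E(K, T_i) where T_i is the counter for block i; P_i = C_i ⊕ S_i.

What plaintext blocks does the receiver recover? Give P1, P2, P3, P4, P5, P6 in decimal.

P1 = 144, P2 = 66, P3 = 47, P4 = 255, P5 = 141, P6 = 7

Only C6 changed, to 28. In CTR, a change in C_i flips the same bit in P_i only; the keystream is unaffected. Decrypting the received ciphertext:
P1: T = 53, S = E(K, T) = 235; 123 ⊕ 235 = 144.
P2: T = 54, S = E(K, T) = 219; 153 ⊕ 219 = 66.
P3: T = 55, S = E(K, T) = 203; 228 ⊕ 203 = 47.
P4: T = 56, S = E(K, T) = 59; 196 ⊕ 59 = 255.
P5: T = 57, S = E(K, T) = 43; 166 ⊕ 43 = 141.
P6: T = 58, S = E(K, T) = 27; 28 ⊕ 27 = 7.
Blocks that differ from the original plaintext: P6.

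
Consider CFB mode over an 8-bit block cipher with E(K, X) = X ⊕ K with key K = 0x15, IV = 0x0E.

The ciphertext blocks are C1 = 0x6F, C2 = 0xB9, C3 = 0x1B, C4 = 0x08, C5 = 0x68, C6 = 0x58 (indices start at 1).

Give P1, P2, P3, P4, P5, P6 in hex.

CFB decryption: P_i = C_i ⊕ E(K, C_{i−1}), with C_{0} = IV.
P1: E(K, 0x0E) = 0x1B; 0x6F ⊕ 0x1B = 0x74.
P2: E(K, 0x6F) = 0x7A; 0xB9 ⊕ 0x7A = 0xC3.
P3: E(K, 0xB9) = 0xAC; 0x1B ⊕ 0xAC = 0xB7.
P4: E(K, 0x1B) = 0x0E; 0x08 ⊕ 0x0E = 0x06.
P5: E(K, 0x08) = 0x1D; 0x68 ⊕ 0x1D = 0x75.
P6: E(K, 0x68) = 0x7D; 0x58 ⊕ 0x7D = 0x25.

P1 = 0x74, P2 = 0xC3, P3 = 0xB7, P4 = 0x06, P5 = 0x75, P6 = 0x25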